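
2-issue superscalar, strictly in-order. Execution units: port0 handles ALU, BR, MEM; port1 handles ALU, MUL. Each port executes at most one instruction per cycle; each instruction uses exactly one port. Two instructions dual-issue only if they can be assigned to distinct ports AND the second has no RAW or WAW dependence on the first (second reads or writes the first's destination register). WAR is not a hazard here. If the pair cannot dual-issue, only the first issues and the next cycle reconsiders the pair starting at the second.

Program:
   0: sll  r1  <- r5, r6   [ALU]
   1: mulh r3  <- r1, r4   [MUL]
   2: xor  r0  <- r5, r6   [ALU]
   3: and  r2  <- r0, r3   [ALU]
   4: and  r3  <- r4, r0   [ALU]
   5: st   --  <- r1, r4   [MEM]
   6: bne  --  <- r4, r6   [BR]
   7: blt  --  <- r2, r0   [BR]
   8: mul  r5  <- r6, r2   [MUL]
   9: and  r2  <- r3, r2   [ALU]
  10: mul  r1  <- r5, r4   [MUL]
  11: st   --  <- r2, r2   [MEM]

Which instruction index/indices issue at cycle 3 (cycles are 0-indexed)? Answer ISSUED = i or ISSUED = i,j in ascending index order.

[0] i0  sll  -- RAW r1
[1] i1/i2  mulh+xor  -- dual
[2] i3/i4  and+and  -- dual
[3] i5  st  -- no-port MEM/BR
[4] i6  bne  -- no-port BR/BR
[5] i7/i8  blt+mul  -- dual
[6] i9/i10  and+mul  -- dual
[7] i11  st  -- tail

ISSUED = 5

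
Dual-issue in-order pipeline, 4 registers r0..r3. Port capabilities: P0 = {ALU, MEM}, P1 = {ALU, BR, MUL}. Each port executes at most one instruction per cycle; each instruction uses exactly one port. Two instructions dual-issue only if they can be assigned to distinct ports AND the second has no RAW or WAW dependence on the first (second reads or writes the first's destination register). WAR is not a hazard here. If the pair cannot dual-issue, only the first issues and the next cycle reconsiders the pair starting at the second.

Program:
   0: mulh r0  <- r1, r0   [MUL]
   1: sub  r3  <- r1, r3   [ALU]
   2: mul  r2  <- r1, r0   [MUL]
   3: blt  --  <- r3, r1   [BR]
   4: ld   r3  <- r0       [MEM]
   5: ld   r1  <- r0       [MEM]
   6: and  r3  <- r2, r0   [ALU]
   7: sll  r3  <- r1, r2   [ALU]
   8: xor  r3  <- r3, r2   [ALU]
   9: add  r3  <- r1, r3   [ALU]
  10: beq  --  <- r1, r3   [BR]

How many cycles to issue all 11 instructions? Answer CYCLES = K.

CYCLES = 8

  cy0 -> i0,i1 (mulh.MUL sub.ALU) 2-wide
  cy1 -> i2 (mul.MUL) no-port MUL/BR
  cy2 -> i3,i4 (blt.BR ld.MEM) 2-wide
  cy3 -> i5,i6 (ld.MEM and.ALU) 2-wide
  cy4 -> i7 (sll.ALU) RAW+WAW r3
  cy5 -> i8 (xor.ALU) RAW+WAW r3
  cy6 -> i9 (add.ALU) RAW r3
  cy7 -> i10 (beq.BR) tail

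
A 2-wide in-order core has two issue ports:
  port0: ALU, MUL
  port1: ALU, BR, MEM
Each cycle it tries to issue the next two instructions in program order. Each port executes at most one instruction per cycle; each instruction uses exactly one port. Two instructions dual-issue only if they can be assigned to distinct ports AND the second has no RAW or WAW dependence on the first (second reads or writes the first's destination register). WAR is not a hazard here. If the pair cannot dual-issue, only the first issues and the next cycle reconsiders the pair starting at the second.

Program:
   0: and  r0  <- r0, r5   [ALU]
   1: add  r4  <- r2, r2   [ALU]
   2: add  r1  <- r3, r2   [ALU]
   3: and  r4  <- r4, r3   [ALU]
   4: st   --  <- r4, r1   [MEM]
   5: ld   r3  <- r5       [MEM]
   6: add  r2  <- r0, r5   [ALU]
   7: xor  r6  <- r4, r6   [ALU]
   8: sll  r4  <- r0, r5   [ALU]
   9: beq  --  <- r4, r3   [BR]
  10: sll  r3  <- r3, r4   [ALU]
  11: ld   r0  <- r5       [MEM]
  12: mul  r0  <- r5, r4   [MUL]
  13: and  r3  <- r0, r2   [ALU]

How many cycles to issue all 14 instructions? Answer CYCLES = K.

  cy0 -> i0&i1 (and;add) 2-wide
  cy1 -> i2&i3 (add;and) 2-wide
  cy2 -> i4 (st) no-port MEM/MEM
  cy3 -> i5&i6 (ld;add) 2-wide
  cy4 -> i7&i8 (xor;sll) 2-wide
  cy5 -> i9&i10 (beq;sll) 2-wide
  cy6 -> i11 (ld) WAW r0
  cy7 -> i12 (mul) RAW r0
  cy8 -> i13 (and) tail

CYCLES = 9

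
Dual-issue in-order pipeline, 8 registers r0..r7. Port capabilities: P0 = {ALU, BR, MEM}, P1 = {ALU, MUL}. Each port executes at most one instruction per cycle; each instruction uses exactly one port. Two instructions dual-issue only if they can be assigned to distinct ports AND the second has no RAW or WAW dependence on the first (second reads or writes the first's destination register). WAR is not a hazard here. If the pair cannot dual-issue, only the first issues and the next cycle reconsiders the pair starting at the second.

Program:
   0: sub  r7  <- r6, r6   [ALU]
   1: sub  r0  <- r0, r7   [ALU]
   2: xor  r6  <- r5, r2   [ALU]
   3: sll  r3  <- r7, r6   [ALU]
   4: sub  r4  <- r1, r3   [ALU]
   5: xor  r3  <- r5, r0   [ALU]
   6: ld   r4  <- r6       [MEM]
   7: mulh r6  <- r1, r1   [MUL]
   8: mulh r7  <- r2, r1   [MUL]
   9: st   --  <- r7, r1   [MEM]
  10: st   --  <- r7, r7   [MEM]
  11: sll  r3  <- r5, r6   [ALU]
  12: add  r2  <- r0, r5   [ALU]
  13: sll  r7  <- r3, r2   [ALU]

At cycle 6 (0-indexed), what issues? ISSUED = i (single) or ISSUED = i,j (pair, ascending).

ISSUED = 9

0. sub @i0  | RAW r7
1. sub/xor @i1/i2  | dual
2. sll @i3  | RAW r3
3. sub/xor @i4/i5  | dual
4. ld/mulh @i6/i7  | dual
5. mulh @i8  | RAW r7
6. st @i9  | no-port MEM/MEM
7. st/sll @i10/i11  | dual
8. add @i12  | RAW r2
9. sll @i13  | tail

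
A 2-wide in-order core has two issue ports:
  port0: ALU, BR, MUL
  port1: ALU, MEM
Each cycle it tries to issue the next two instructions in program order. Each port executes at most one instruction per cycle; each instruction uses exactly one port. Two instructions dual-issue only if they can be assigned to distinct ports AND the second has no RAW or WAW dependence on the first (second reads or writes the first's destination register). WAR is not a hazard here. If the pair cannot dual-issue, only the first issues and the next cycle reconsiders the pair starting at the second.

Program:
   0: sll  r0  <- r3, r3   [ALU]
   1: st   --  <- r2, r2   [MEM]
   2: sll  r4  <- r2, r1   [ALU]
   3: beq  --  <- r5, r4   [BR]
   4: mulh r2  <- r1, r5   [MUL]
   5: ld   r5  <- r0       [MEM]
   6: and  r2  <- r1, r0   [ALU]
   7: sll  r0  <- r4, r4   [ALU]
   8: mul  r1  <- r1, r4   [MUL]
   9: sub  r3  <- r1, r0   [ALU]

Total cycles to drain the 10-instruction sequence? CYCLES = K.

CYCLES = 7

t=0 i0,i1:sll.ALU;st.MEM ; pair
t=1 i2:sll.ALU ; RAW r4
t=2 i3:beq.BR ; no-port BR/MUL
t=3 i4,i5:mulh.MUL;ld.MEM ; pair
t=4 i6,i7:and.ALU;sll.ALU ; pair
t=5 i8:mul.MUL ; RAW r1
t=6 i9:sub.ALU ; tail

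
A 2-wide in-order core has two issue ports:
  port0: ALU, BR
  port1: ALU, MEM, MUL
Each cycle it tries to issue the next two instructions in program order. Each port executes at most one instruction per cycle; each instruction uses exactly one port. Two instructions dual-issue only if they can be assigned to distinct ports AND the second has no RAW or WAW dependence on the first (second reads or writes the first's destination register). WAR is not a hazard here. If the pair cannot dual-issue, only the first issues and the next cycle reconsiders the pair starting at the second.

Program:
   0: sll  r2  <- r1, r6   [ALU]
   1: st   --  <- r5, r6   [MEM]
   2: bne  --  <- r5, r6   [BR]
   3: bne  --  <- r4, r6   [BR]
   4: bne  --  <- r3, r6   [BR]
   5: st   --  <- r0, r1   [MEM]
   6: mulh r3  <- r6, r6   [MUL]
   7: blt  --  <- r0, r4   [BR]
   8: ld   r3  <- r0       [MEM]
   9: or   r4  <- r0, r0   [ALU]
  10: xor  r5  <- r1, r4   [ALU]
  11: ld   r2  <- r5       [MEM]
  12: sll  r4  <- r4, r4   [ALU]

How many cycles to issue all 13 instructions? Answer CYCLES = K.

  cy0 -> i0/i1 (sll.ALU;st.MEM) dual
  cy1 -> i2 (bne.BR) no-port BR/BR
  cy2 -> i3 (bne.BR) no-port BR/BR
  cy3 -> i4/i5 (bne.BR;st.MEM) dual
  cy4 -> i6/i7 (mulh.MUL;blt.BR) dual
  cy5 -> i8/i9 (ld.MEM;or.ALU) dual
  cy6 -> i10 (xor.ALU) RAW r5
  cy7 -> i11/i12 (ld.MEM;sll.ALU) dual

CYCLES = 8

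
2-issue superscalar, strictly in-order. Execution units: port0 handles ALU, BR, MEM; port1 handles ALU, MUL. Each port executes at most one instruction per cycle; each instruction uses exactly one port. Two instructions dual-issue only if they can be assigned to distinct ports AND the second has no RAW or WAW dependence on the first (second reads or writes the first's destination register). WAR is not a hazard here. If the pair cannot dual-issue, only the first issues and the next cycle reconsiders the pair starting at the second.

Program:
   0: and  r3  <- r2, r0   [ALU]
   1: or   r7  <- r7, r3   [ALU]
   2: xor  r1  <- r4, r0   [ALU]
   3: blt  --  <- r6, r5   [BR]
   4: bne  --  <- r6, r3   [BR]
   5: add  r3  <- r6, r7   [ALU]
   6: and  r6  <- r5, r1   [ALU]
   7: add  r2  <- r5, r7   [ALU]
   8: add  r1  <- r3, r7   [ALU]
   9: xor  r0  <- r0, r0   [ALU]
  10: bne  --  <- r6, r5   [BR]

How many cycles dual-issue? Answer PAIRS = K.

  cy0 -> i0 (and.ALU) RAW r3
  cy1 -> i1/i2 (or.ALU+xor.ALU) 2-wide
  cy2 -> i3 (blt.BR) no-port BR/BR
  cy3 -> i4/i5 (bne.BR+add.ALU) 2-wide
  cy4 -> i6/i7 (and.ALU+add.ALU) 2-wide
  cy5 -> i8/i9 (add.ALU+xor.ALU) 2-wide
  cy6 -> i10 (bne.BR) tail

PAIRS = 4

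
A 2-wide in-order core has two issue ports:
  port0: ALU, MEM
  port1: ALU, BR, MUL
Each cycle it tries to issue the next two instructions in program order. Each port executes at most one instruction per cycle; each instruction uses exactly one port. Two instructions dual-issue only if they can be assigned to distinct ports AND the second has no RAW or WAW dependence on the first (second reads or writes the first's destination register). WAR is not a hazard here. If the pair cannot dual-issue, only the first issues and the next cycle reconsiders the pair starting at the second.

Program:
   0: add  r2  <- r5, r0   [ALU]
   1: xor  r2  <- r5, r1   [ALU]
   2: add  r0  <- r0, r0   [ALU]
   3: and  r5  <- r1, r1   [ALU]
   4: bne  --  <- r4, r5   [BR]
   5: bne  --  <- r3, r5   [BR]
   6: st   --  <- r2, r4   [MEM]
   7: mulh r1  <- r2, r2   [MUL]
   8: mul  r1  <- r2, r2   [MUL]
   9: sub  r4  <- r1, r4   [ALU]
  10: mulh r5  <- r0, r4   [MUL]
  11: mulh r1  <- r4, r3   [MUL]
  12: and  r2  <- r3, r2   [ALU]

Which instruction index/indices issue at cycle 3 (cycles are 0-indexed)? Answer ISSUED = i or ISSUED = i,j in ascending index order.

ISSUED = 4

c0: i0 add  WAW r2
c1: i1,i2 xor add  pair
c2: i3 and  RAW r5
c3: i4 bne  no-port BR/BR
c4: i5,i6 bne st  pair
c5: i7 mulh  no-port MUL/MUL
c6: i8 mul  RAW r1
c7: i9 sub  RAW r4
c8: i10 mulh  no-port MUL/MUL
c9: i11,i12 mulh and  pair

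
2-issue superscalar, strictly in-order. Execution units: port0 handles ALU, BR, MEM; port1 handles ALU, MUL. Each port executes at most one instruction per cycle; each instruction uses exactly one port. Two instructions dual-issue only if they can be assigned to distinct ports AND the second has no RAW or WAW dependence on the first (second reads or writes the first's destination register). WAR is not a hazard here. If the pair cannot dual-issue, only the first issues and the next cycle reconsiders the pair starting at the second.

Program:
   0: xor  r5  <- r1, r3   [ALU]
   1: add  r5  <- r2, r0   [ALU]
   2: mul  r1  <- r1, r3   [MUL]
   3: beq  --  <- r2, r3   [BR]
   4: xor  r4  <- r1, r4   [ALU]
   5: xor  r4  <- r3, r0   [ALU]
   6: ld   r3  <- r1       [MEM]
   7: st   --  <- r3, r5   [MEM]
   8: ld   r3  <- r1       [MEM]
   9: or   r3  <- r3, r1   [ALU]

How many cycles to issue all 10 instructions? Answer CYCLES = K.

c0: i0 xor  WAW r5
c1: i1+i2 add+mul  dual
c2: i3+i4 beq+xor  dual
c3: i5+i6 xor+ld  dual
c4: i7 st  no-port MEM/MEM
c5: i8 ld  RAW+WAW r3
c6: i9 or  tail

CYCLES = 7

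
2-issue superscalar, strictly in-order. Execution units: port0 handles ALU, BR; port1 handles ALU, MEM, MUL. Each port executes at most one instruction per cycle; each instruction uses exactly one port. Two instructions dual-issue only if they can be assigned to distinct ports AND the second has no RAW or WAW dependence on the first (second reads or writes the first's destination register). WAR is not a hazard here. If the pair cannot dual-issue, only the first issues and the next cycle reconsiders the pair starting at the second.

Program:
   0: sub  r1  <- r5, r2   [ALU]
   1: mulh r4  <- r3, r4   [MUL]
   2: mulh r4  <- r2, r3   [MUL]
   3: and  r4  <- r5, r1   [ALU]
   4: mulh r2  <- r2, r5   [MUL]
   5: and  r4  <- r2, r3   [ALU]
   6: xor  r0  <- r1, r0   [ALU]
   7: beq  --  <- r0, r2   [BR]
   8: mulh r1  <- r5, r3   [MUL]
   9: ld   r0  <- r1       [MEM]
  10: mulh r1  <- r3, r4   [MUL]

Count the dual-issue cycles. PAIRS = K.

c0: i0,i1 sub.ALU mulh.MUL  2-wide
c1: i2 mulh.MUL  WAW r4
c2: i3,i4 and.ALU mulh.MUL  2-wide
c3: i5,i6 and.ALU xor.ALU  2-wide
c4: i7,i8 beq.BR mulh.MUL  2-wide
c5: i9 ld.MEM  no-port MEM/MUL
c6: i10 mulh.MUL  tail

PAIRS = 4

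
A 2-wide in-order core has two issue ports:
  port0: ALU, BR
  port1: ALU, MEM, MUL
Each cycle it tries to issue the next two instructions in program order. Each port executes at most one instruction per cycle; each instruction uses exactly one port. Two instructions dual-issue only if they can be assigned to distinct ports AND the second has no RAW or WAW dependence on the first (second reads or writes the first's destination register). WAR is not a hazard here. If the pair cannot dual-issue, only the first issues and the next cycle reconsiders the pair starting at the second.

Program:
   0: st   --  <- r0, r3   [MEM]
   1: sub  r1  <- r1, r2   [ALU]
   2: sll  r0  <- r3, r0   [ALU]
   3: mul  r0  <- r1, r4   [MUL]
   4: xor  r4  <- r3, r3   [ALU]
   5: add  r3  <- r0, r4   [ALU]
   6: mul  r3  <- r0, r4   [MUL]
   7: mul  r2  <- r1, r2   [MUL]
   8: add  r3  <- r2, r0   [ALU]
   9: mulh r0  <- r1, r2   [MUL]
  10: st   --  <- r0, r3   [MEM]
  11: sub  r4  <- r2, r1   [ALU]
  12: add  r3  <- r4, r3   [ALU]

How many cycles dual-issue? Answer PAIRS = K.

c0: i0/i1 st.MEM sub.ALU  2-wide
c1: i2 sll.ALU  WAW r0
c2: i3/i4 mul.MUL xor.ALU  2-wide
c3: i5 add.ALU  WAW r3
c4: i6 mul.MUL  no-port MUL/MUL
c5: i7 mul.MUL  RAW r2
c6: i8/i9 add.ALU mulh.MUL  2-wide
c7: i10/i11 st.MEM sub.ALU  2-wide
c8: i12 add.ALU  tail

PAIRS = 4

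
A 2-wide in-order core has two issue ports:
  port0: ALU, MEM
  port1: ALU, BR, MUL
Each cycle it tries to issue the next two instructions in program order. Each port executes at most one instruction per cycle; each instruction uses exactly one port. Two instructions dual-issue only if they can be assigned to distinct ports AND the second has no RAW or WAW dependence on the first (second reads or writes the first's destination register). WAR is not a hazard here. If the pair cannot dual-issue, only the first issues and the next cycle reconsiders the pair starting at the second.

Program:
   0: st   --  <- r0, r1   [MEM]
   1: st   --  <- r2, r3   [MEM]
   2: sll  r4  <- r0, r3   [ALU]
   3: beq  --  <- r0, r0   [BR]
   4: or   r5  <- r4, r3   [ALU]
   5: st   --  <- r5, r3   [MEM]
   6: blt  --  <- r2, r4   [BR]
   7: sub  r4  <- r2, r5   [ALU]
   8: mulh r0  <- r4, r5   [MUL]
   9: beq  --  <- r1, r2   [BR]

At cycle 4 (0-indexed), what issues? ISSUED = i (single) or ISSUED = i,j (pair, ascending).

ISSUED = 7

c0: i0 st.MEM  no-port MEM/MEM
c1: i1+i2 st.MEM/sll.ALU  pair
c2: i3+i4 beq.BR/or.ALU  pair
c3: i5+i6 st.MEM/blt.BR  pair
c4: i7 sub.ALU  RAW r4
c5: i8 mulh.MUL  no-port MUL/BR
c6: i9 beq.BR  tail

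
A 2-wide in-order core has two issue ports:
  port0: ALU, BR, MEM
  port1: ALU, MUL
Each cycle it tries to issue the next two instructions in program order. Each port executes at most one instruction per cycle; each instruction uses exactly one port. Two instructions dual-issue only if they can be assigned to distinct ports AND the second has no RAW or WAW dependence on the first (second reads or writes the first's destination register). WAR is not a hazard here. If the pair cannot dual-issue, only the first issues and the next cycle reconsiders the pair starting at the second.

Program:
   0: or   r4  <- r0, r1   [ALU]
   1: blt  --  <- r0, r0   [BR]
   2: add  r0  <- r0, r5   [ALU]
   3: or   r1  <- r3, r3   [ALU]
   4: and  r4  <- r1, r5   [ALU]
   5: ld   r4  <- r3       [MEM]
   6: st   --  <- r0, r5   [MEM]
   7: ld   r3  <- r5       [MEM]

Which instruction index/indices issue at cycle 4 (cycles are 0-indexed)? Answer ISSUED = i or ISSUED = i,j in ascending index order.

[0] i0+i1  or.ALU blt.BR  -- 2-wide
[1] i2+i3  add.ALU or.ALU  -- 2-wide
[2] i4  and.ALU  -- WAW r4
[3] i5  ld.MEM  -- no-port MEM/MEM
[4] i6  st.MEM  -- no-port MEM/MEM
[5] i7  ld.MEM  -- tail

ISSUED = 6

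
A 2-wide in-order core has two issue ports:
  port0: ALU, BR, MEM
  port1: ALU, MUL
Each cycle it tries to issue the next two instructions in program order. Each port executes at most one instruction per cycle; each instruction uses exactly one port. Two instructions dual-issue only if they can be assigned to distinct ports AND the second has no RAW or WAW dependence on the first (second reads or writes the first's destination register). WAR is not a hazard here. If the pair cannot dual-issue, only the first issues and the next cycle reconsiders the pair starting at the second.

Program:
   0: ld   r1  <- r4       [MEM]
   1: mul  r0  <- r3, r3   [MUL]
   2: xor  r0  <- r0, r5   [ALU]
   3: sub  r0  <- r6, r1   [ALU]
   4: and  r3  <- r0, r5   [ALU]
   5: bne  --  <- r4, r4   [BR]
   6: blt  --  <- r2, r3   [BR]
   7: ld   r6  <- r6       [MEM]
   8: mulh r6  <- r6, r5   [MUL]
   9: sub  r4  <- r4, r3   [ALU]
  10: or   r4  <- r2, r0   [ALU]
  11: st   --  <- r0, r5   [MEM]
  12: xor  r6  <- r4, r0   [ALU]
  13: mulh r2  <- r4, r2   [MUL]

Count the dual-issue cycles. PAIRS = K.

PAIRS = 5

  cy0 -> i0&i1 (ld/mul) 2-wide
  cy1 -> i2 (xor) WAW r0
  cy2 -> i3 (sub) RAW r0
  cy3 -> i4&i5 (and/bne) 2-wide
  cy4 -> i6 (blt) no-port BR/MEM
  cy5 -> i7 (ld) RAW+WAW r6
  cy6 -> i8&i9 (mulh/sub) 2-wide
  cy7 -> i10&i11 (or/st) 2-wide
  cy8 -> i12&i13 (xor/mulh) 2-wide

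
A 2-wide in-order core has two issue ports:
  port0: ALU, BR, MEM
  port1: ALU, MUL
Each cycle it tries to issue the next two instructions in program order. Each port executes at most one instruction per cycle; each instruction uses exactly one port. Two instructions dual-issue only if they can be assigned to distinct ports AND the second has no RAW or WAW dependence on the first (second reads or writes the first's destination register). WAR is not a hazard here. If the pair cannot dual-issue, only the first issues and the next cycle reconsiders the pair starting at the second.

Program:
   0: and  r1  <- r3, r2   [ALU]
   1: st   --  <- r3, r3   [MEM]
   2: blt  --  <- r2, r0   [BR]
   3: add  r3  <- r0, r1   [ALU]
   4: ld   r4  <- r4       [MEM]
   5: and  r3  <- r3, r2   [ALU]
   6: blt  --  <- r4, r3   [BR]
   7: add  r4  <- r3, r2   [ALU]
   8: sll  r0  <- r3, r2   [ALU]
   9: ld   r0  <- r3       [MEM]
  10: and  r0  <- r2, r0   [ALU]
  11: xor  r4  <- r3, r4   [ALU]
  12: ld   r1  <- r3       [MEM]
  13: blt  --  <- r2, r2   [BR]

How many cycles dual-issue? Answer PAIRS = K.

t=0 i0,i1:and.ALU st.MEM ; 2-wide
t=1 i2,i3:blt.BR add.ALU ; 2-wide
t=2 i4,i5:ld.MEM and.ALU ; 2-wide
t=3 i6,i7:blt.BR add.ALU ; 2-wide
t=4 i8:sll.ALU ; WAW r0
t=5 i9:ld.MEM ; RAW+WAW r0
t=6 i10,i11:and.ALU xor.ALU ; 2-wide
t=7 i12:ld.MEM ; no-port MEM/BR
t=8 i13:blt.BR ; tail

PAIRS = 5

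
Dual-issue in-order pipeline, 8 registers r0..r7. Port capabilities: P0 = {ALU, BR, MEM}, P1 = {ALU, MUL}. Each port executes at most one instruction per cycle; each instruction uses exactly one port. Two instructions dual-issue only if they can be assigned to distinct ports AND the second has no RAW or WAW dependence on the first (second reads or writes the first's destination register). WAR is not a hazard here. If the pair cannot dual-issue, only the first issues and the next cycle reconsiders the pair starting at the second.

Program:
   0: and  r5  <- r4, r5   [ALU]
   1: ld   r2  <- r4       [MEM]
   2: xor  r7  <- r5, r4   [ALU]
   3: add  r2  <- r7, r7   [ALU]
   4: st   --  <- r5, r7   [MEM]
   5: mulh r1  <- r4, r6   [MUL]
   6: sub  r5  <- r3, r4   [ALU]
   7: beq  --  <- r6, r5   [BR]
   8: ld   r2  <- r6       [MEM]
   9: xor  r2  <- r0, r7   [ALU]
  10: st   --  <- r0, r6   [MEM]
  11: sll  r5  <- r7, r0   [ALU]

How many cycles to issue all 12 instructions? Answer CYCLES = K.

[0] i0+i1  and.ALU+ld.MEM  -- dual
[1] i2  xor.ALU  -- RAW r7
[2] i3+i4  add.ALU+st.MEM  -- dual
[3] i5+i6  mulh.MUL+sub.ALU  -- dual
[4] i7  beq.BR  -- no-port BR/MEM
[5] i8  ld.MEM  -- WAW r2
[6] i9+i10  xor.ALU+st.MEM  -- dual
[7] i11  sll.ALU  -- tail

CYCLES = 8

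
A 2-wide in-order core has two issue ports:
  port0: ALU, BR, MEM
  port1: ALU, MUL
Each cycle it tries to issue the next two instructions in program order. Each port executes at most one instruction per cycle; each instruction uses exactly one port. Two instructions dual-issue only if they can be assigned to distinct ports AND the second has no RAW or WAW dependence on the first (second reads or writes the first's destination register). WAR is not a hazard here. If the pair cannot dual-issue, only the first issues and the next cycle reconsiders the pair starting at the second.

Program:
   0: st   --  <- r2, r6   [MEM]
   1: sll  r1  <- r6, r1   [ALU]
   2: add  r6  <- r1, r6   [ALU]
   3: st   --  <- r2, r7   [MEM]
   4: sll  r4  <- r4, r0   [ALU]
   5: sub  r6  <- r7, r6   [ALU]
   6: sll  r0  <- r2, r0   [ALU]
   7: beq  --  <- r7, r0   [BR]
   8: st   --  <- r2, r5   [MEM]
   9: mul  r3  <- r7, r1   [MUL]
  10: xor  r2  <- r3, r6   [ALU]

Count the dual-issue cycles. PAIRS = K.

#0 head=0: st.MEM;sll.ALU i0&i1 dual
#1 head=2: add.ALU;st.MEM i2&i3 dual
#2 head=4: sll.ALU;sub.ALU i4&i5 dual
#3 head=6: sll.ALU i6 RAW r0
#4 head=7: beq.BR i7 no-port BR/MEM
#5 head=8: st.MEM;mul.MUL i8&i9 dual
#6 head=10: xor.ALU i10 tail

PAIRS = 4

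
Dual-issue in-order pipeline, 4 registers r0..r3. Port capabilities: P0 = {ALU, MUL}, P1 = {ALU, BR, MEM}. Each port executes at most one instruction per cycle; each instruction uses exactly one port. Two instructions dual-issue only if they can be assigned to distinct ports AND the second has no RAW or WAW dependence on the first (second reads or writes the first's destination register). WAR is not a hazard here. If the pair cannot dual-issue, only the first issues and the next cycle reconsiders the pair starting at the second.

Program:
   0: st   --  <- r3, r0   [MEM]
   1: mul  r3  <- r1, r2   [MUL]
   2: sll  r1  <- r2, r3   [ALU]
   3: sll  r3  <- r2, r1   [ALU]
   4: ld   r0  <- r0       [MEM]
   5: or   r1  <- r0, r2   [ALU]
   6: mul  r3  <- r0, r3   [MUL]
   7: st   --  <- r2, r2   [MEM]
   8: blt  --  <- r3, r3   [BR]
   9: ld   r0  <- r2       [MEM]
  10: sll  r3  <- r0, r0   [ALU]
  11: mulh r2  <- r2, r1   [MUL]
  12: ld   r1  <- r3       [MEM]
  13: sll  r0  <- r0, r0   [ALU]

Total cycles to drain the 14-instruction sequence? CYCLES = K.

CYCLES = 9

c0: i0,i1 st.MEM+mul.MUL  dual
c1: i2 sll.ALU  RAW r1
c2: i3,i4 sll.ALU+ld.MEM  dual
c3: i5,i6 or.ALU+mul.MUL  dual
c4: i7 st.MEM  no-port MEM/BR
c5: i8 blt.BR  no-port BR/MEM
c6: i9 ld.MEM  RAW r0
c7: i10,i11 sll.ALU+mulh.MUL  dual
c8: i12,i13 ld.MEM+sll.ALU  dual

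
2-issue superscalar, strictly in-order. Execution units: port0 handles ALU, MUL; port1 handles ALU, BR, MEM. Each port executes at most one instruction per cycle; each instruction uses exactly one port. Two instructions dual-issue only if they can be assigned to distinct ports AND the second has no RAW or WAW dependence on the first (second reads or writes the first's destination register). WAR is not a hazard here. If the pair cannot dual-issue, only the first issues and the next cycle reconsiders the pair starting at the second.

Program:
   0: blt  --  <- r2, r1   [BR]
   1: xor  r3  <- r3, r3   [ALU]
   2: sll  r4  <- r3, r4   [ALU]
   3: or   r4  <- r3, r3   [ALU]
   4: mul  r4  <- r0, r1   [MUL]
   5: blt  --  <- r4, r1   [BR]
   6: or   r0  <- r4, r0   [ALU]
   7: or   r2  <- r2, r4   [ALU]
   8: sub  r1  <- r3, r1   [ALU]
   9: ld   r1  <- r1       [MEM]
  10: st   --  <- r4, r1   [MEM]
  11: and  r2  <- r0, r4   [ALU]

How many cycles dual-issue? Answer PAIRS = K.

0. blt.BR+xor.ALU @i0+i1  | pair
1. sll.ALU @i2  | WAW r4
2. or.ALU @i3  | WAW r4
3. mul.MUL @i4  | RAW r4
4. blt.BR+or.ALU @i5+i6  | pair
5. or.ALU+sub.ALU @i7+i8  | pair
6. ld.MEM @i9  | no-port MEM/MEM
7. st.MEM+and.ALU @i10+i11  | pair

PAIRS = 4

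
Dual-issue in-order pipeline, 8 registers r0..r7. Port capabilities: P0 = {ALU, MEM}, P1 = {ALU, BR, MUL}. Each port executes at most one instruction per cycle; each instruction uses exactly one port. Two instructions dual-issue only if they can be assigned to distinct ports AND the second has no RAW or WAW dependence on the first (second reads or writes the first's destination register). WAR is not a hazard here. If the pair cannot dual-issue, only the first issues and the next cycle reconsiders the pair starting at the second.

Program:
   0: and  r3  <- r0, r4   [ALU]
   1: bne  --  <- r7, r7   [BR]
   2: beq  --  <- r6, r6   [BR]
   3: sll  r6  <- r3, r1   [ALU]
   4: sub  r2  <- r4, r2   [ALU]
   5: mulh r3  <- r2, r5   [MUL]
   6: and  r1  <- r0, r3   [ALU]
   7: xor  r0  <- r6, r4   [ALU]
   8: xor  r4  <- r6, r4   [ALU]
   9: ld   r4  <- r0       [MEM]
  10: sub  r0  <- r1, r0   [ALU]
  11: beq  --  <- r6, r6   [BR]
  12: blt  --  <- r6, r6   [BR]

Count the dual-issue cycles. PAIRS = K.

0. and.ALU bne.BR @i0&i1  | pair
1. beq.BR sll.ALU @i2&i3  | pair
2. sub.ALU @i4  | RAW r2
3. mulh.MUL @i5  | RAW r3
4. and.ALU xor.ALU @i6&i7  | pair
5. xor.ALU @i8  | WAW r4
6. ld.MEM sub.ALU @i9&i10  | pair
7. beq.BR @i11  | no-port BR/BR
8. blt.BR @i12  | tail

PAIRS = 4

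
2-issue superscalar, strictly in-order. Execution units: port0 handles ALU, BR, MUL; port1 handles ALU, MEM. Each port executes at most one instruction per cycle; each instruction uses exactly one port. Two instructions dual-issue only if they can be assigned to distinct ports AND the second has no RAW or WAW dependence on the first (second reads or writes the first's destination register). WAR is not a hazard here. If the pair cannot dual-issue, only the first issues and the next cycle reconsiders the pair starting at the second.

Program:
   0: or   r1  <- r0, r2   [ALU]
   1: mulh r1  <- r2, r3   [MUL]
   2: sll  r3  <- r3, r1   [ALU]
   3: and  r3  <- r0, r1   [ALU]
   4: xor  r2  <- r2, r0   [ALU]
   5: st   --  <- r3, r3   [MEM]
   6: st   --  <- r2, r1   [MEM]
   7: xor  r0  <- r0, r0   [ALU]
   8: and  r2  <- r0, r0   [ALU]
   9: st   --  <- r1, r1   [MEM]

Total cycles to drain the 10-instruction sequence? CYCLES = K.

0. or.ALU @i0  | WAW r1
1. mulh.MUL @i1  | RAW r1
2. sll.ALU @i2  | WAW r3
3. and.ALU+xor.ALU @i3,i4  | 2-wide
4. st.MEM @i5  | no-port MEM/MEM
5. st.MEM+xor.ALU @i6,i7  | 2-wide
6. and.ALU+st.MEM @i8,i9  | 2-wide

CYCLES = 7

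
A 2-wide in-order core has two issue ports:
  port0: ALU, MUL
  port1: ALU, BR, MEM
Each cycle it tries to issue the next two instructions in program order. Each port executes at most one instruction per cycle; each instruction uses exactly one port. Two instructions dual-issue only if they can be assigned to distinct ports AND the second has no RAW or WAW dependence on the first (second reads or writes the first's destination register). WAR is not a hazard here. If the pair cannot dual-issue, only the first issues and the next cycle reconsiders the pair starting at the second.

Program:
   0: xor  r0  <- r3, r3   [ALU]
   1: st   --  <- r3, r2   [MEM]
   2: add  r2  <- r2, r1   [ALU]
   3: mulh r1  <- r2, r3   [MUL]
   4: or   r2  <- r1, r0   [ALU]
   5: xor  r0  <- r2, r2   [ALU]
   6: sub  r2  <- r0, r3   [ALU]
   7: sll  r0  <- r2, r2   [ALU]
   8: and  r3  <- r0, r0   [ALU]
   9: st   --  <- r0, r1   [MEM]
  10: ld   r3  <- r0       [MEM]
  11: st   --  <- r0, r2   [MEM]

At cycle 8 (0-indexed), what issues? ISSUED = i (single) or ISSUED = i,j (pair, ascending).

#0 head=0: xor.ALU/st.MEM i0&i1 dual
#1 head=2: add.ALU i2 RAW r2
#2 head=3: mulh.MUL i3 RAW r1
#3 head=4: or.ALU i4 RAW r2
#4 head=5: xor.ALU i5 RAW r0
#5 head=6: sub.ALU i6 RAW r2
#6 head=7: sll.ALU i7 RAW r0
#7 head=8: and.ALU/st.MEM i8&i9 dual
#8 head=10: ld.MEM i10 no-port MEM/MEM
#9 head=11: st.MEM i11 tail

ISSUED = 10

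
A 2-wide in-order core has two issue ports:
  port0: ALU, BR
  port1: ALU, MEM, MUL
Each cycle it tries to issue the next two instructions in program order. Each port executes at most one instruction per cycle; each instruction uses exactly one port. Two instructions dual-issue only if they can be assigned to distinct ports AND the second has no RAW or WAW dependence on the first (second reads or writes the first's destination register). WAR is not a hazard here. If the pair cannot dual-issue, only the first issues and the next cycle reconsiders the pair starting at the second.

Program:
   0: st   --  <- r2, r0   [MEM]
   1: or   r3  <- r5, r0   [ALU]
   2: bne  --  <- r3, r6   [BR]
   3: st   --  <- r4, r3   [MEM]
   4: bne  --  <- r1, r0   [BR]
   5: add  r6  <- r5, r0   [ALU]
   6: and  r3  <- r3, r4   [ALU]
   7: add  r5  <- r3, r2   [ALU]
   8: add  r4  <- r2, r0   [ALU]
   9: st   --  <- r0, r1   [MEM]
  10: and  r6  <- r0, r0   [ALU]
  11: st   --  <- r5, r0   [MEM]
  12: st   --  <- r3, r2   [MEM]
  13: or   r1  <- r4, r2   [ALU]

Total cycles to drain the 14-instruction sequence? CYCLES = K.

c0: i0/i1 st;or  2-wide
c1: i2/i3 bne;st  2-wide
c2: i4/i5 bne;add  2-wide
c3: i6 and  RAW r3
c4: i7/i8 add;add  2-wide
c5: i9/i10 st;and  2-wide
c6: i11 st  no-port MEM/MEM
c7: i12/i13 st;or  2-wide

CYCLES = 8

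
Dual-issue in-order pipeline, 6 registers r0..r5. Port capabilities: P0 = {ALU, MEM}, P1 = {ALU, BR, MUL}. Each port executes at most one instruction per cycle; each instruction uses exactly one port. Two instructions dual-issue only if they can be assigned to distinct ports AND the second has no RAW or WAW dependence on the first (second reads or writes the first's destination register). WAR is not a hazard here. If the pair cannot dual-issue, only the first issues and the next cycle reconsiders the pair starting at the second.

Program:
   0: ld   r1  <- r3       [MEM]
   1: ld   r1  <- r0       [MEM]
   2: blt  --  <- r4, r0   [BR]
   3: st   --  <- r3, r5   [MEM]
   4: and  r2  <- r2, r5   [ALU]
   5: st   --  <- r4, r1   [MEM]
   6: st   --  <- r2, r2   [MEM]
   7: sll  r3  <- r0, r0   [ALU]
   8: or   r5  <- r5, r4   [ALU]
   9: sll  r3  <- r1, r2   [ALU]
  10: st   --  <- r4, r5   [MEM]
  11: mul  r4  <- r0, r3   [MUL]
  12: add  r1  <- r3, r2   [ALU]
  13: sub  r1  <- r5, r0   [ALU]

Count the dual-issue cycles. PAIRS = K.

  cy0 -> i0 (ld) no-port MEM/MEM
  cy1 -> i1/i2 (ld blt) pair
  cy2 -> i3/i4 (st and) pair
  cy3 -> i5 (st) no-port MEM/MEM
  cy4 -> i6/i7 (st sll) pair
  cy5 -> i8/i9 (or sll) pair
  cy6 -> i10/i11 (st mul) pair
  cy7 -> i12 (add) WAW r1
  cy8 -> i13 (sub) tail

PAIRS = 5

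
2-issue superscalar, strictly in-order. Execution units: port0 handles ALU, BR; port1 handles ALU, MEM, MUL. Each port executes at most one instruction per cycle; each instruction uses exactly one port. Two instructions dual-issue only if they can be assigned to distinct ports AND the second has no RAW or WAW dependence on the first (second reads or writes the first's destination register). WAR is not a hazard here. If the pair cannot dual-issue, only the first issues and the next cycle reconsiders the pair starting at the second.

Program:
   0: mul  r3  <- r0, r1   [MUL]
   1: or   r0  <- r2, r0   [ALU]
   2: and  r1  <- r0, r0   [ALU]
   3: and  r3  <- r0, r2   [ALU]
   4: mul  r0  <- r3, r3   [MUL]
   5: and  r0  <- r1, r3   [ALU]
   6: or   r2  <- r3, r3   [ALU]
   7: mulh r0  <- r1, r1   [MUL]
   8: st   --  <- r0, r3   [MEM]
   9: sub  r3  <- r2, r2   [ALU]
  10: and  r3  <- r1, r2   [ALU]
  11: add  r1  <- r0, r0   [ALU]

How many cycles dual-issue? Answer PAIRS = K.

  cy0 -> i0,i1 (mul.MUL or.ALU) 2-wide
  cy1 -> i2,i3 (and.ALU and.ALU) 2-wide
  cy2 -> i4 (mul.MUL) WAW r0
  cy3 -> i5,i6 (and.ALU or.ALU) 2-wide
  cy4 -> i7 (mulh.MUL) no-port MUL/MEM
  cy5 -> i8,i9 (st.MEM sub.ALU) 2-wide
  cy6 -> i10,i11 (and.ALU add.ALU) 2-wide

PAIRS = 5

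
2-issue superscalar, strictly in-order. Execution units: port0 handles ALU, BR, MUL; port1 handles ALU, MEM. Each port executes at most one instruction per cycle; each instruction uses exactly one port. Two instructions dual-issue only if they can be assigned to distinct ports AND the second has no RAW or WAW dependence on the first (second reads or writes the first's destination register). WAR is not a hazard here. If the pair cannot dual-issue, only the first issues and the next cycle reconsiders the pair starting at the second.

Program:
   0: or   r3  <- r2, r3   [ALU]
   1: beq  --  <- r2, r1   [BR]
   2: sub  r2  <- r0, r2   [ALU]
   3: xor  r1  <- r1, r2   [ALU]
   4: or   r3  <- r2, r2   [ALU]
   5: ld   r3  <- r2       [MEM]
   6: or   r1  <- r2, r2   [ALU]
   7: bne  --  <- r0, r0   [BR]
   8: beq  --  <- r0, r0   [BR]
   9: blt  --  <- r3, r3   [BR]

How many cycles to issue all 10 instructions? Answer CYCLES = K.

#0 head=0: or/beq i0+i1 2-wide
#1 head=2: sub i2 RAW r2
#2 head=3: xor/or i3+i4 2-wide
#3 head=5: ld/or i5+i6 2-wide
#4 head=7: bne i7 no-port BR/BR
#5 head=8: beq i8 no-port BR/BR
#6 head=9: blt i9 tail

CYCLES = 7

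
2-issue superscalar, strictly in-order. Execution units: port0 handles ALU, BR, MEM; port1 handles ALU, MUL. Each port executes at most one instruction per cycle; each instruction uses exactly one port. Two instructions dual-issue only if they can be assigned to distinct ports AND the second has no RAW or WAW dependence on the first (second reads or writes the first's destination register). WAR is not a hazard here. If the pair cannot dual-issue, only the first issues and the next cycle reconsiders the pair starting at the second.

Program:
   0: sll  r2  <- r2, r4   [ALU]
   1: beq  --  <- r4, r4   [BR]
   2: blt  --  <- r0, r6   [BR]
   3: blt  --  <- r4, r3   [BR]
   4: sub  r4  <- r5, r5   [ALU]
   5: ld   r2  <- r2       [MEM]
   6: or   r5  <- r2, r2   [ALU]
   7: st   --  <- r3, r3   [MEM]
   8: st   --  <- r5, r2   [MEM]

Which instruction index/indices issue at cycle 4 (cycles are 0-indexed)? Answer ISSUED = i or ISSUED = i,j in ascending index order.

t=0 i0&i1:sll;beq ; dual
t=1 i2:blt ; no-port BR/BR
t=2 i3&i4:blt;sub ; dual
t=3 i5:ld ; RAW r2
t=4 i6&i7:or;st ; dual
t=5 i8:st ; tail

ISSUED = 6,7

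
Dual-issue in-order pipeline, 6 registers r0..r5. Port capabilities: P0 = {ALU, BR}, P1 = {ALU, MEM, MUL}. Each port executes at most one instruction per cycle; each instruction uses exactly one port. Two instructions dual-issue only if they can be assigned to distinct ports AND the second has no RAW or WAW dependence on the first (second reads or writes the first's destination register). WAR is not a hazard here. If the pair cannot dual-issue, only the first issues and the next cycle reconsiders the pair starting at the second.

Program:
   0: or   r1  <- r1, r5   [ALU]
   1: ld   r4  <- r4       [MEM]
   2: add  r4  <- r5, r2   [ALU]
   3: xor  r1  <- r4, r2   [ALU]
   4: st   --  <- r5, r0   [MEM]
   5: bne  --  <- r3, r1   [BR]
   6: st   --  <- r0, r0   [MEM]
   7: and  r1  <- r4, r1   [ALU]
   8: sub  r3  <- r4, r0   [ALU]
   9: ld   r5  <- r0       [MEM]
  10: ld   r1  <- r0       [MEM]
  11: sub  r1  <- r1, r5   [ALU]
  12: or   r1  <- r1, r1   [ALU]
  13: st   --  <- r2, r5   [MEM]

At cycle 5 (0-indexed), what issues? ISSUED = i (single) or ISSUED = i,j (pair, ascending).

c0: i0,i1 or.ALU+ld.MEM  dual
c1: i2 add.ALU  RAW r4
c2: i3,i4 xor.ALU+st.MEM  dual
c3: i5,i6 bne.BR+st.MEM  dual
c4: i7,i8 and.ALU+sub.ALU  dual
c5: i9 ld.MEM  no-port MEM/MEM
c6: i10 ld.MEM  RAW+WAW r1
c7: i11 sub.ALU  RAW+WAW r1
c8: i12,i13 or.ALU+st.MEM  dual

ISSUED = 9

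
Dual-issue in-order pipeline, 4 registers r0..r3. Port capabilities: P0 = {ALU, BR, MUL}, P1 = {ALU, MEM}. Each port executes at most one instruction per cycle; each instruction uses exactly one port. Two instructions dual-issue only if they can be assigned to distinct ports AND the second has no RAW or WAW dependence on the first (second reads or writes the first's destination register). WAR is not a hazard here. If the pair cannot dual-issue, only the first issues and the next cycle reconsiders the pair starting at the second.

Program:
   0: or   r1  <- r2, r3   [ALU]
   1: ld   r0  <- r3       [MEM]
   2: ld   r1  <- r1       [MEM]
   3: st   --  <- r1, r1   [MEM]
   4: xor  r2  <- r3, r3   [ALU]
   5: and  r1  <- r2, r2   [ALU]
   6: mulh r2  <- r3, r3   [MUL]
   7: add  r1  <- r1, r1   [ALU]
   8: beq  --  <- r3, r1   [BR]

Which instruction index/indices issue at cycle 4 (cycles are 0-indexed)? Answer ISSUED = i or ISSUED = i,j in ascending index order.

0. or/ld @i0/i1  | dual
1. ld @i2  | no-port MEM/MEM
2. st/xor @i3/i4  | dual
3. and/mulh @i5/i6  | dual
4. add @i7  | RAW r1
5. beq @i8  | tail

ISSUED = 7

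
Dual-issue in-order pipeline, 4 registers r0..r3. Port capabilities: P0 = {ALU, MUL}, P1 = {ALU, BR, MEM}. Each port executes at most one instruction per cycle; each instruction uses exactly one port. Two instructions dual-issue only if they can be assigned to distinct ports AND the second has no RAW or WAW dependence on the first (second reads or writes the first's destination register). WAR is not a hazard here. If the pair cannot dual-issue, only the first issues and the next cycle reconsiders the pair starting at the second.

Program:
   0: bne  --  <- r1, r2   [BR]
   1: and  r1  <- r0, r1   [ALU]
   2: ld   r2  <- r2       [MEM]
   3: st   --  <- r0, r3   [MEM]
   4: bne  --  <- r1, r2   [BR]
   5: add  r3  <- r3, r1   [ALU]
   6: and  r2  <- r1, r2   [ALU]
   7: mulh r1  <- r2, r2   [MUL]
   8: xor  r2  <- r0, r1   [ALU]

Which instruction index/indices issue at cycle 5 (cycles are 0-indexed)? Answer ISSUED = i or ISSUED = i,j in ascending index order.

t=0 i0,i1:bne and ; pair
t=1 i2:ld ; no-port MEM/MEM
t=2 i3:st ; no-port MEM/BR
t=3 i4,i5:bne add ; pair
t=4 i6:and ; RAW r2
t=5 i7:mulh ; RAW r1
t=6 i8:xor ; tail

ISSUED = 7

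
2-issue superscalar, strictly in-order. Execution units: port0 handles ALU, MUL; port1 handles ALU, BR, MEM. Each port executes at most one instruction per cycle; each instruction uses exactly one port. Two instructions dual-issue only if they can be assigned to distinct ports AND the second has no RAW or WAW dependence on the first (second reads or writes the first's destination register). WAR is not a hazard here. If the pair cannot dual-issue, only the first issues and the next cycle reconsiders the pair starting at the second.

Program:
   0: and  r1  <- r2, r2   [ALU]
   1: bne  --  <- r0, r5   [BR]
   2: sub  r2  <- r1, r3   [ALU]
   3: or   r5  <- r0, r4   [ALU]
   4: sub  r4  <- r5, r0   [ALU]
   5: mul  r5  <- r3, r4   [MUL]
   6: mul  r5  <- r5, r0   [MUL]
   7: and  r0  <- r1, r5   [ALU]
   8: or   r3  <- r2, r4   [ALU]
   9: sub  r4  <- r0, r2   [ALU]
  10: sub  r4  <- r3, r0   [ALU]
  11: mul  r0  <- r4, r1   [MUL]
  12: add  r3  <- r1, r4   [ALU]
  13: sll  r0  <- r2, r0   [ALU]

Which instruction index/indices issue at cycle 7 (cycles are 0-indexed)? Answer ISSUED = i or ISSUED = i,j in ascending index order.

ISSUED = 10

0. and;bne @i0+i1  | dual
1. sub;or @i2+i3  | dual
2. sub @i4  | RAW r4
3. mul @i5  | no-port MUL/MUL
4. mul @i6  | RAW r5
5. and;or @i7+i8  | dual
6. sub @i9  | WAW r4
7. sub @i10  | RAW r4
8. mul;add @i11+i12  | dual
9. sll @i13  | tail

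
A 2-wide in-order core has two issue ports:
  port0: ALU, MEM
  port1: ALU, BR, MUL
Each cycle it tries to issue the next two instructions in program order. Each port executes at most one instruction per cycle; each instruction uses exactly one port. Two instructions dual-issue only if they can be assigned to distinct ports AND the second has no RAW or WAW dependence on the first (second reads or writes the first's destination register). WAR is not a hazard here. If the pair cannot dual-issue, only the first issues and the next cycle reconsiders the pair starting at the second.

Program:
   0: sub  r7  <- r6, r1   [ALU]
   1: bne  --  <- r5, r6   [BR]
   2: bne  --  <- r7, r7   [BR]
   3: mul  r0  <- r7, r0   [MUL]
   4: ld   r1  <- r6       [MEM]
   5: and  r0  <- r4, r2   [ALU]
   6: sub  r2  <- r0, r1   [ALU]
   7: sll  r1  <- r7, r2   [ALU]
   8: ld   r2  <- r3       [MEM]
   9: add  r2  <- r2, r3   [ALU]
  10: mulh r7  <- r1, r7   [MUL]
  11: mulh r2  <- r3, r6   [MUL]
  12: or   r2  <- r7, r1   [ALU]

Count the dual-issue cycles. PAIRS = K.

PAIRS = 4

[0] i0/i1  sub+bne  -- 2-wide
[1] i2  bne  -- no-port BR/MUL
[2] i3/i4  mul+ld  -- 2-wide
[3] i5  and  -- RAW r0
[4] i6  sub  -- RAW r2
[5] i7/i8  sll+ld  -- 2-wide
[6] i9/i10  add+mulh  -- 2-wide
[7] i11  mulh  -- WAW r2
[8] i12  or  -- tail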